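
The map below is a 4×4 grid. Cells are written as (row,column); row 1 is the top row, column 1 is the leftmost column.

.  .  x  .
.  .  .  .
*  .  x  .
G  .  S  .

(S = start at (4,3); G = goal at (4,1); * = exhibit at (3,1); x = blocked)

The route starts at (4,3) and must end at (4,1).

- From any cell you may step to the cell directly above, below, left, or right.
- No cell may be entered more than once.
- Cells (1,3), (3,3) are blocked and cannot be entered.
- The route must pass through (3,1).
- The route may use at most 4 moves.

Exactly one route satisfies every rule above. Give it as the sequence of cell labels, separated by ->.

The 4-move cap with required stops at (3,1) leaves no slack for detours.
Route from (4,3): left 1 to (4,2), up 1 to (3,2), left 1 to (3,1), down 1 to (4,1) — 4 moves in all.
Check: all required cells visited; 4 ≤ 4 moves.

(4,3) -> (4,2) -> (3,2) -> (3,1) -> (4,1)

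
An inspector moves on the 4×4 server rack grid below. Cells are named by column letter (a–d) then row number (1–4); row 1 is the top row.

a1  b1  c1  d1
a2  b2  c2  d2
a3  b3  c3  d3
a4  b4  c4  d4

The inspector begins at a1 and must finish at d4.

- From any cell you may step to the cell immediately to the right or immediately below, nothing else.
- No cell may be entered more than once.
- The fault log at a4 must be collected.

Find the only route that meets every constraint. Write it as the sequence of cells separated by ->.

Moves only go right or down, so the column and row indices never decrease.
Route from a1: down 3 to a4, right 3 to d4 — 6 moves in all.
Check: all required cells visited.

a1 -> a2 -> a3 -> a4 -> b4 -> c4 -> d4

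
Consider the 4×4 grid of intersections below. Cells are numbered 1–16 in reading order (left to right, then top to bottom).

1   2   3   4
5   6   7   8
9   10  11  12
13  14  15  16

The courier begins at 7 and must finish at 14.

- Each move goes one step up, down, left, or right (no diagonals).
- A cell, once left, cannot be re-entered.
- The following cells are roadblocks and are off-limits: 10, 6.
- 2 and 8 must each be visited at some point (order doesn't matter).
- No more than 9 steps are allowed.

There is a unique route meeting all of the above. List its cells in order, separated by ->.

7 -> 8 -> 4 -> 3 -> 2 -> 1 -> 5 -> 9 -> 13 -> 14

Any route must reach 2 and 8 and still end at 14 within 9 moves, so the order of the required stops is forced.
Route from 7: right to 8, up to 4, 3× left (reaching 1), 3× down (reaching 13), right to 14 — 9 moves in all.
Check: all required cells visited; 9 ≤ 9 moves.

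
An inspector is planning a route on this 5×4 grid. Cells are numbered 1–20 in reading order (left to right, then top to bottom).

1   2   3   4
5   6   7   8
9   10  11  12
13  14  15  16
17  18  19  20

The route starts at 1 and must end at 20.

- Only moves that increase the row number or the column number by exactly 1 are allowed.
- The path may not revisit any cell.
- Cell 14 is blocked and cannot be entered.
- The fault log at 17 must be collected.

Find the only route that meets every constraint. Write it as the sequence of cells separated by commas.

1, 5, 9, 13, 17, 18, 19, 20

Moves only go right or down, so the column and row indices never decrease.
Route from 1: 4× down (reaching 17), 3× right (reaching 20) — 7 moves in all.
Check: all required cells visited.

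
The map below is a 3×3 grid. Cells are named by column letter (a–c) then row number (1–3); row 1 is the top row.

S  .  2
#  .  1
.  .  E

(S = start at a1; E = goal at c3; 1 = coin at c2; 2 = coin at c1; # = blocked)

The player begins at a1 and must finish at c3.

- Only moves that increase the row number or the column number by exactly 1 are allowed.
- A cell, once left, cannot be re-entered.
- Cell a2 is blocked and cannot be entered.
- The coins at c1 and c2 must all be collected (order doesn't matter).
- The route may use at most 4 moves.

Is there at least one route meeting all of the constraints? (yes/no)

One route that works: a1 → b1 → c1 → c2 → c3.

yes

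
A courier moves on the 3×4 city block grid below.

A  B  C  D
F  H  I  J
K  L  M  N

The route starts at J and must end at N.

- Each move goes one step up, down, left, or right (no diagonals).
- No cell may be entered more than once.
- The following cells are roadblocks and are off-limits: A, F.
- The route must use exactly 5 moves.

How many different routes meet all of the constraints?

Need simple routes of exactly 5 moves from J to N (Manhattan distance 1, so 2 moves are spent on a detour and 2 undoing it).
Enumerating: J D C I M N | J I H L M N.
That gives 2 routes.

2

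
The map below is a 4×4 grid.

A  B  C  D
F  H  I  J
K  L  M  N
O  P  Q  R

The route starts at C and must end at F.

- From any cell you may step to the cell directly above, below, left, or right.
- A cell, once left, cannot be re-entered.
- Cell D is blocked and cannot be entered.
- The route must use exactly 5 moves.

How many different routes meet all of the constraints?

5

Need simple routes of exactly 5 moves from C to F (Manhattan distance 3, so 1 moves are spent on a detour and 1 undoing it).
Enumerating: C I M L H F | C I M L K F | C I H B A F | C I H L K F | C B H L K F.
That gives 5 routes.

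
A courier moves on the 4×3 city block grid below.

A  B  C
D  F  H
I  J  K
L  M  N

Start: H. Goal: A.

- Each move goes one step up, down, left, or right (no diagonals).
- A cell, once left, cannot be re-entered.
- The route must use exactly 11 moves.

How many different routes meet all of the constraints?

1

Need simple routes of exactly 11 moves from H to A (Manhattan distance 3, so 4 moves are spent on a detour and 4 undoing it).
Enumerating: H C B F J K N M L I D A.
That gives 1 route.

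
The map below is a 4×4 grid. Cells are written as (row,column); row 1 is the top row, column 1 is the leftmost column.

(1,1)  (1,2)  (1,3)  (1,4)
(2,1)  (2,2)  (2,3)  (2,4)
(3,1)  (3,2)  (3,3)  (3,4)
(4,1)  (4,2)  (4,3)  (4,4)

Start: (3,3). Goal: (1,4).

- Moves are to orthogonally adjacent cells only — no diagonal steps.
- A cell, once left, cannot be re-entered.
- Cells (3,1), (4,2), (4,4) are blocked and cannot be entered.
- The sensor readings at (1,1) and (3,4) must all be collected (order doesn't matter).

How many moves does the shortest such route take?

Any route passes through (1,1) and (3,4) in some order between (3,3) and (1,4). Summing Manhattan distances along each leg and taking the cheapest ordering ((3,3) → (3,4) → (1,1) → (1,4)) gives a lower bound of 1 + 5 + 3 = 9 moves.
A route of 9 moves achieves this: (3,3) → (3,4) → (2,4) → (2,3) → (2,2) → (2,1) → (1,1) → (1,2) → (1,3) → (1,4).
Since 9 matches the lower bound, it is optimal.

9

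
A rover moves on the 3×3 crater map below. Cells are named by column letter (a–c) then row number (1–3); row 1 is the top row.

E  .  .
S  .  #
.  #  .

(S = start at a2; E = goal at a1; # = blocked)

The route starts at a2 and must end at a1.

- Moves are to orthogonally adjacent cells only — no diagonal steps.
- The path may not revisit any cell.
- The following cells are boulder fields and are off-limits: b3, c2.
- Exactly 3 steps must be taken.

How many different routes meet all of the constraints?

Need simple routes of exactly 3 moves from a2 to a1 (Manhattan distance 1, so 1 moves are spent on a detour and 1 undoing it).
Enumerating: a2 b2 b1 a1.
That gives 1 route.

1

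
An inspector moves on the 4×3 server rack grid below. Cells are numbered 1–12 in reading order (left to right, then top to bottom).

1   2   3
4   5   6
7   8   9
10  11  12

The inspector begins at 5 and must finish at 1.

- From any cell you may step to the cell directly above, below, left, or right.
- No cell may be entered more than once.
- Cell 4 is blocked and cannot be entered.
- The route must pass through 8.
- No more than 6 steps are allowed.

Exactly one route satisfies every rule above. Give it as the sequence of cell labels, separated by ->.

The 6-move cap with required stops at 8 leaves no slack for detours.
Route from 5: down 1 to 8, right 1 to 9, up 2 to 3, left 2 to 1 — 6 moves in all.
Check: all required cells visited; 6 ≤ 6 moves.

5 -> 8 -> 9 -> 6 -> 3 -> 2 -> 1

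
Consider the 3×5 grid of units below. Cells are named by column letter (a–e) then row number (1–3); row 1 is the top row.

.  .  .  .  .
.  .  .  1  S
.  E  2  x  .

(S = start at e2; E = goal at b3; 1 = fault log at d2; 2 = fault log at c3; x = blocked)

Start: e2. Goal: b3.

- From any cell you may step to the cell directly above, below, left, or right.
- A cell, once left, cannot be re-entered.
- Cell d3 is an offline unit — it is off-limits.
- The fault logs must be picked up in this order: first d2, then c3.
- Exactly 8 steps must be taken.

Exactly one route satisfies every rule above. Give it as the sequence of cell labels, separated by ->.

The waypoints must appear in the order d2, c3, with no cell reused.
Route from e2: left to d2, up to d1, 2× left (reaching b1), down to b2, right to c2, down to c3, left to b3 — 8 moves in all.
Check: order respected (1 at step 1, 2 at step 7); 8 moves as required.

e2 -> d2 -> d1 -> c1 -> b1 -> b2 -> c2 -> c3 -> b3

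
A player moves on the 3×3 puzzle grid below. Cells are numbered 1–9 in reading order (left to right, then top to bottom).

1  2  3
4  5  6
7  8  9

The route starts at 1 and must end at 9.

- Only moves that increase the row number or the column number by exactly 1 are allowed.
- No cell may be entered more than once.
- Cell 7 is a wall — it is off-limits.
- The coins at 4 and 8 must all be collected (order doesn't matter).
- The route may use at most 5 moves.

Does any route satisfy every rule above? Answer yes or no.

One route that works: 1 → 4 → 5 → 8 → 9.

yes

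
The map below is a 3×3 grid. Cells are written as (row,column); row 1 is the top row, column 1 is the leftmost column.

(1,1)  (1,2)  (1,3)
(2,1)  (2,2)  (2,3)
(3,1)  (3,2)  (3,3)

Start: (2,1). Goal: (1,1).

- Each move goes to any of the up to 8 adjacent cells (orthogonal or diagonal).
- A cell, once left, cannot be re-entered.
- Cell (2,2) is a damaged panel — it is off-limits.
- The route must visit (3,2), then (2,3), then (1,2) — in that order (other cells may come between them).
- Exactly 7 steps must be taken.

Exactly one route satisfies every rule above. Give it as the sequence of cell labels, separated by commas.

The waypoints must appear in the order (3,2), (2,3), (1,2), with no cell reused.
Route from (2,1): down to (3,1), 2× right (reaching (3,3)), 2× up (reaching (1,3)), 2× left (reaching (1,1)) — 7 moves in all.
Check: order respected ((3,2) at step 2, (2,3) at step 4, (1,2) at step 6); 7 moves as required.

(2,1), (3,1), (3,2), (3,3), (2,3), (1,3), (1,2), (1,1)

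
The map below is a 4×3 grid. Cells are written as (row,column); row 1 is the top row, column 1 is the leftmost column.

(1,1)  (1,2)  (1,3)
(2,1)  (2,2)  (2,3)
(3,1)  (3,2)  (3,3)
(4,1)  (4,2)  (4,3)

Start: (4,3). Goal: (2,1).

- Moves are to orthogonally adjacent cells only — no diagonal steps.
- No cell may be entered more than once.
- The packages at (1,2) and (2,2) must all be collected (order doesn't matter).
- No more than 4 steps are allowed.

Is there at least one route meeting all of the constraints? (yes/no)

Even ignoring the no-revisit rule, getting from (4,3) to (2,1), taking the cheapest ordering (4,3) → (1,2) → (2,2) → (2,1) needs at least 4 + 1 + 1 = 6 moves (Manhattan distance per leg), which exceeds the 4-move limit.

no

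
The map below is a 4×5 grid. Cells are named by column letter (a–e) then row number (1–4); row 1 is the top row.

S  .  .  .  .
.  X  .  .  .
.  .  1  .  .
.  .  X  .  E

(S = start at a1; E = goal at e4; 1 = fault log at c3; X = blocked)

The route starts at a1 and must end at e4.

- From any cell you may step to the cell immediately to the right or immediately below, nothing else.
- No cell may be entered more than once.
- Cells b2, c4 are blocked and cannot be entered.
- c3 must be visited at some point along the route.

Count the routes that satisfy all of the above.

4

A right/down-only route from a1 to e4 makes exactly 3 down-moves and 4 right-moves in some order.
With no other constraints that would be C(7,3) = 35 routes.
Split at c3 and multiply the segment counts (each segment already excludes blocked cells): a1→c3: 2; c3→e4: 2; product = 4.
That gives 4 routes.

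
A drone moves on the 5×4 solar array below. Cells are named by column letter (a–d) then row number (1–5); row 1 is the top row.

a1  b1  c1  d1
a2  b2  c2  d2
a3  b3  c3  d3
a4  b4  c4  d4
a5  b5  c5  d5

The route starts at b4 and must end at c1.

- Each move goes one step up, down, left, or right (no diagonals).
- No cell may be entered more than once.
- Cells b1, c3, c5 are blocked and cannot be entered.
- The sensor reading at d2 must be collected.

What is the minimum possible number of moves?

6

Any route passes through d2 somewhere between b4 and c1. Summing Manhattan distances along the two legs (b4 → d2 → c1) gives a lower bound of 4 + 2 = 6 moves.
A route of 6 moves achieves this: b4 → b3 → b2 → c2 → d2 → d1 → c1.
Since 6 matches the lower bound, it is optimal.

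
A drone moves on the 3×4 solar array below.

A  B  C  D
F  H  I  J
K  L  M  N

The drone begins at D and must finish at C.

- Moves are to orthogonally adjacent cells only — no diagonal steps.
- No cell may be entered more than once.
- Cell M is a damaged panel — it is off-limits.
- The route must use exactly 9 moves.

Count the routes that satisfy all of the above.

Need simple routes of exactly 9 moves from D to C (Manhattan distance 1, so 4 moves are spent on a detour and 4 undoing it).
Enumerating: D J I H L K F A B C.
That gives 1 route.

1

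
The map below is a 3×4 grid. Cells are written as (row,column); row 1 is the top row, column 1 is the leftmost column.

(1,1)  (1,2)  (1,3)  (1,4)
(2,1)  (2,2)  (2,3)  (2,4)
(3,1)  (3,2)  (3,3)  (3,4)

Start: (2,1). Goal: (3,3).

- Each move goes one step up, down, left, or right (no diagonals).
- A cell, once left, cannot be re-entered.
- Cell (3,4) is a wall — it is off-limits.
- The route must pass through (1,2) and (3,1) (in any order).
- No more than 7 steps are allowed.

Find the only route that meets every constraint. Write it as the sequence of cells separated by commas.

(2,1), (3,1), (3,2), (2,2), (1,2), (1,3), (2,3), (3,3)

The budget equals the shortest possible length, so every move has to be on a shortest route through the required cells.
Route from (2,1): down to (3,1), right to (3,2), 2× up (reaching (1,2)), right to (1,3), 2× down (reaching (3,3)) — 7 moves in all.
Check: all required cells visited; 7 ≤ 7 moves.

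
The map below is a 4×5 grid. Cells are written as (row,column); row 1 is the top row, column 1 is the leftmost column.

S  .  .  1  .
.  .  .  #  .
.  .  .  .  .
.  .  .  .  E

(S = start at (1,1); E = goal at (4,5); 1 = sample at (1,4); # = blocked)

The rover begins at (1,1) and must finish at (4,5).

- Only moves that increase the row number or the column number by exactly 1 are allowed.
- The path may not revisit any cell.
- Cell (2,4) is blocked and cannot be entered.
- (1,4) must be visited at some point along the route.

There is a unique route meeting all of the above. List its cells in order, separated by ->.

Moves only go right or down, so the column and row indices never decrease.
Route from (1,1): 4× right (reaching (1,5)), 3× down (reaching (4,5)) — 7 moves in all.
Check: all required cells visited.

(1,1) -> (1,2) -> (1,3) -> (1,4) -> (1,5) -> (2,5) -> (3,5) -> (4,5)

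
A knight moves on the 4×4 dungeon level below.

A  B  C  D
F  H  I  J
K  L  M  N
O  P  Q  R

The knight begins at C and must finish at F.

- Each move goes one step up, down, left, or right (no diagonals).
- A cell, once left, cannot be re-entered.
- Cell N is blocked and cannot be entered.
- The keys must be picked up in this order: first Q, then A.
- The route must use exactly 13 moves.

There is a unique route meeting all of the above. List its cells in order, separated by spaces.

The waypoints must appear in the order Q, A, with no cell reused.
Route from C: right 1 to D, down 1 to J, left 1 to I, down 2 to Q, left 2 to O, up 1 to K, right 1 to L, up 2 to B, left 1 to A, down 1 to F — 13 moves in all.
Check: order respected (Q at step 5, A at step 12); 13 moves as required.

C D J I M Q P O K L H B A F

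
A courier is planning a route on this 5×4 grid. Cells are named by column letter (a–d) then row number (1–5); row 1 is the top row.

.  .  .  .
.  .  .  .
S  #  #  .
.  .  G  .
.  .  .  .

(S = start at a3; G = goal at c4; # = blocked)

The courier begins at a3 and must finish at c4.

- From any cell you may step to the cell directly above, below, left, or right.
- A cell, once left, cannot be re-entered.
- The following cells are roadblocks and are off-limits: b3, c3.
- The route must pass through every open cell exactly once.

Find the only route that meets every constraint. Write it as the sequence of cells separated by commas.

a3, a2, a1, b1, b2, c2, c1, d1, d2, d3, d4, d5, c5, b5, a5, a4, b4, c4

Need to visit all 18 open cells exactly once, starting at a3 and ending at c4.
Cell d3 has only two open neighbours (d2 and d4), so the path must pass straight through it: one of those is the cell it's entered from and the other is where it exits.
Route from a3: 2× up (reaching a1), right to b1, down to b2, right to c2, up to c1, right to d1, 4× down (reaching d5), 3× left (reaching a5), up to a4, 2× right (reaching c4) — 17 moves in all.
Check: all 18 open cells covered.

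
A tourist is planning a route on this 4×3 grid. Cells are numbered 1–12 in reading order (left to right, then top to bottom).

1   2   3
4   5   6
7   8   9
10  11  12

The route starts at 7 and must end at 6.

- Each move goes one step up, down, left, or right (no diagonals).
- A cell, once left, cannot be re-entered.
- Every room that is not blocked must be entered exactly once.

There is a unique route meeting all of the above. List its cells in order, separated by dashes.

Need to visit all 12 open cells exactly once, starting at 7 and ending at 6.
Cell 1 has only two open neighbours (4 and 2), so the path must pass straight through it: one of those is the cell it's entered from and the other is where it exits.
Route from 7: down to 10, 2× right (reaching 12), up to 9, left to 8, up to 5, left to 4, up to 1, 2× right (reaching 3), down to 6 — 11 moves in all.
Check: all 12 open cells covered.

7 - 10 - 11 - 12 - 9 - 8 - 5 - 4 - 1 - 2 - 3 - 6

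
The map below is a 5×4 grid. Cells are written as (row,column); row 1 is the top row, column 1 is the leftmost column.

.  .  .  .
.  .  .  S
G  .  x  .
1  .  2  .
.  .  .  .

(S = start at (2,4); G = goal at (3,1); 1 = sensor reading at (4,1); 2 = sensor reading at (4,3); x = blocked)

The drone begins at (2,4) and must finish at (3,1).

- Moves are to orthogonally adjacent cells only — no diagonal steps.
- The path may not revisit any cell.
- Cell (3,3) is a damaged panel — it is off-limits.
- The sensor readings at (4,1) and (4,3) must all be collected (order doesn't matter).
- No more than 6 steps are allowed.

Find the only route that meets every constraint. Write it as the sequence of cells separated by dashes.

Any route must reach (4,1) and (4,3) and still end at (3,1) within 6 moves, so the order of the required stops is forced.
Route from (2,4): down 2 to (4,4), left 3 to (4,1), up 1 to (3,1) — 6 moves in all.
Check: all required cells visited; 6 ≤ 6 moves.

(2,4) - (3,4) - (4,4) - (4,3) - (4,2) - (4,1) - (3,1)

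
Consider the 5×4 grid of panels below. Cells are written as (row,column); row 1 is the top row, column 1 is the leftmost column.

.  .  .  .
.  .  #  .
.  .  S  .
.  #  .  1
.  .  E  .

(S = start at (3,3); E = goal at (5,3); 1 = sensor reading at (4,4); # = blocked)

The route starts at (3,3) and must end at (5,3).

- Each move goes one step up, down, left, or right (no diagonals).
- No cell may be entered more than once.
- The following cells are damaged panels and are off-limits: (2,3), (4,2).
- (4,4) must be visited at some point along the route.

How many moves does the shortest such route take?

Any route passes through (4,4) somewhere between (3,3) and (5,3). Summing Manhattan distances along the two legs ((3,3) → (4,4) → (5,3)) gives a lower bound of 2 + 2 = 4 moves.
A route of 4 moves achieves this: (3,3) → (4,3) → (4,4) → (5,4) → (5,3).
Since 4 matches the lower bound, it is optimal.

4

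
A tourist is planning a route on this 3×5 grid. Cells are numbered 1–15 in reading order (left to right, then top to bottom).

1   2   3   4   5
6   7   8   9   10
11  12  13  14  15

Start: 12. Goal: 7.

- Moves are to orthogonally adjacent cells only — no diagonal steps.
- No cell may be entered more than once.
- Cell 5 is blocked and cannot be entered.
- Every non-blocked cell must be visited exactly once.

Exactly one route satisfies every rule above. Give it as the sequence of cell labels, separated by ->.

12 -> 11 -> 6 -> 1 -> 2 -> 3 -> 4 -> 9 -> 10 -> 15 -> 14 -> 13 -> 8 -> 7

Need to visit all 14 open cells exactly once, starting at 12 and ending at 7.
Cell 1 has only two open neighbours (6 and 2), so the path must pass straight through it: one of those is the cell it's entered from and the other is where it exits.
Route from 12: left 1 to 11, up 2 to 1, right 3 to 4, down 1 to 9, right 1 to 10, down 1 to 15, left 2 to 13, up 1 to 8, left 1 to 7 — 13 moves in all.
Check: all 14 open cells covered.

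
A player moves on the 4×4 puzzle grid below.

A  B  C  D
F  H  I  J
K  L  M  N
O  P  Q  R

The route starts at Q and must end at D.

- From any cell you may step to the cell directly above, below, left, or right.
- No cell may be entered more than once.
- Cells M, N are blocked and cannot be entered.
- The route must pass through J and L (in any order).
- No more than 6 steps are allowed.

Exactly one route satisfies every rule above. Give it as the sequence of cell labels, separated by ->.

The budget equals the shortest possible length, so every move has to be on a shortest route through the required cells.
Route from Q: left 1 to P, up 2 to H, right 2 to J, up 1 to D — 6 moves in all.
Check: all required cells visited; 6 ≤ 6 moves.

Q -> P -> L -> H -> I -> J -> D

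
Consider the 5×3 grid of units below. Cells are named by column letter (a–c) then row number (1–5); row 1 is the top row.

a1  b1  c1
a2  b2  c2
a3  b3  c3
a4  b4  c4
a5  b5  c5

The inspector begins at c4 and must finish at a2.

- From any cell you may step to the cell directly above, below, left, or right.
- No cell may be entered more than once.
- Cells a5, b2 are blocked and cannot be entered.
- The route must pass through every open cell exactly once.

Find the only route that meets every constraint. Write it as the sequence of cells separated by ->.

Need to visit all 13 open cells exactly once, starting at c4 and ending at a2.
Route from c4: down 1 to c5, left 1 to b5, up 1 to b4, left 1 to a4, up 1 to a3, right 2 to c3, up 2 to c1, left 2 to a1, down 1 to a2 — 12 moves in all.
Check: all 13 open cells covered.

c4 -> c5 -> b5 -> b4 -> a4 -> a3 -> b3 -> c3 -> c2 -> c1 -> b1 -> a1 -> a2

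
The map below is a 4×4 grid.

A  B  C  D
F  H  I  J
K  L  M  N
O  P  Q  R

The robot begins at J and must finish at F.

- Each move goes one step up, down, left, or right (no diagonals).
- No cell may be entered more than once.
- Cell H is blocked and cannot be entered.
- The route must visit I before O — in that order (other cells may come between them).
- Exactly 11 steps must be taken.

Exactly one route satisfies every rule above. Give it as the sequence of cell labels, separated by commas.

J, D, C, I, M, N, R, Q, P, O, K, F

The waypoints must appear in the order I, O, with no cell reused.
Route from J: up to D, left to C, 2× down (reaching M), right to N, down to R, 3× left (reaching O), 2× up (reaching F) — 11 moves in all.
Check: order respected (I at step 3, O at step 9); 11 moves as required.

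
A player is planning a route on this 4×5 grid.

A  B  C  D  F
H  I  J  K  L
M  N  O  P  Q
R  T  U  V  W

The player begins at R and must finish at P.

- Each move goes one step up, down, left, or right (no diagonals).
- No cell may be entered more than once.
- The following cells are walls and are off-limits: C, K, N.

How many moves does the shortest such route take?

The Manhattan distance from R to P is |4−3| + |1−4| = 4, so at least 4 moves are needed.
A route of 4 moves achieves this: R → T → U → O → P.
Since 4 matches the lower bound, it is optimal.

4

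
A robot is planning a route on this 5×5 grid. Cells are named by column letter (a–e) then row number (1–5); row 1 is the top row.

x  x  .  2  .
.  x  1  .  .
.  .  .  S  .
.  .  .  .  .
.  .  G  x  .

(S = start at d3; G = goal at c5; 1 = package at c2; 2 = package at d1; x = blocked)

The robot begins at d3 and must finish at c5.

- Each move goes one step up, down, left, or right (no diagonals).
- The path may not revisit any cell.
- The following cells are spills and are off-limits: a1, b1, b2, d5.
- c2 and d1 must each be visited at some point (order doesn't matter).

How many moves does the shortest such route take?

Any route passes through c2 and d1 in some order between d3 and c5. Summing Manhattan distances along each leg and taking the cheapest ordering (d3 → d1 → c2 → c5) gives a lower bound of 2 + 2 + 3 = 7 moves.
A route of 7 moves achieves this: d3 → d2 → d1 → c1 → c2 → c3 → c4 → c5.
Since 7 matches the lower bound, it is optimal.

7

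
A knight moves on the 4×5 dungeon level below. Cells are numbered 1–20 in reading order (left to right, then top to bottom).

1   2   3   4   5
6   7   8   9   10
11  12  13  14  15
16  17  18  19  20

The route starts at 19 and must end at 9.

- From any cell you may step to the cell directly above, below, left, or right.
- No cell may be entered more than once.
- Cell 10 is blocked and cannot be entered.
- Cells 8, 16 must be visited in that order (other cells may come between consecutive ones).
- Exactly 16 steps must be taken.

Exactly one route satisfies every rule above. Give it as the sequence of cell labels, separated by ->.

The waypoints must appear in the order 8, 16, with no cell reused.
Route from 19: right 1 to 20, up 1 to 15, left 2 to 13, up 1 to 8, left 1 to 7, down 2 to 17, left 1 to 16, up 3 to 1, right 3 to 4, down 1 to 9 — 16 moves in all.
Check: order respected (8 at step 5, 16 at step 9); 16 moves as required.

19 -> 20 -> 15 -> 14 -> 13 -> 8 -> 7 -> 12 -> 17 -> 16 -> 11 -> 6 -> 1 -> 2 -> 3 -> 4 -> 9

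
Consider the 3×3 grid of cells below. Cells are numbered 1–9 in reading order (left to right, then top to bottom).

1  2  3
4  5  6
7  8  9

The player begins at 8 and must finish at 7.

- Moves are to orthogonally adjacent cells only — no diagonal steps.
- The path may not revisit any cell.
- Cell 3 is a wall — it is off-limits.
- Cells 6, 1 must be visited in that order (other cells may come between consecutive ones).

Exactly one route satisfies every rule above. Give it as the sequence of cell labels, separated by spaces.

8 9 6 5 2 1 4 7

The waypoints must appear in the order 6, 1, with no cell reused.
Route from 8: right to 9, up to 6, left to 5, up to 2, left to 1, 2× down (reaching 7) — 7 moves in all.
Check: order respected (6 at step 2, 1 at step 5).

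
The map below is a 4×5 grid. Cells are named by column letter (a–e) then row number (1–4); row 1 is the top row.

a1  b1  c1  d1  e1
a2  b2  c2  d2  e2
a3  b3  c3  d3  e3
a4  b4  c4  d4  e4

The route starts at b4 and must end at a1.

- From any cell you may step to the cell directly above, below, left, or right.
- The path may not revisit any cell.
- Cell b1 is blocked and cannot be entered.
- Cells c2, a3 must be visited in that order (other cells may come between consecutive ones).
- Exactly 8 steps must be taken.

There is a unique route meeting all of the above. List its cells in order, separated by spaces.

The waypoints must appear in the order c2, a3, with no cell reused.
Route from b4: right to c4, 2× up (reaching c2), left to b2, down to b3, left to a3, 2× up (reaching a1) — 8 moves in all.
Check: order respected (c2 at step 3, a3 at step 6); 8 moves as required.

b4 c4 c3 c2 b2 b3 a3 a2 a1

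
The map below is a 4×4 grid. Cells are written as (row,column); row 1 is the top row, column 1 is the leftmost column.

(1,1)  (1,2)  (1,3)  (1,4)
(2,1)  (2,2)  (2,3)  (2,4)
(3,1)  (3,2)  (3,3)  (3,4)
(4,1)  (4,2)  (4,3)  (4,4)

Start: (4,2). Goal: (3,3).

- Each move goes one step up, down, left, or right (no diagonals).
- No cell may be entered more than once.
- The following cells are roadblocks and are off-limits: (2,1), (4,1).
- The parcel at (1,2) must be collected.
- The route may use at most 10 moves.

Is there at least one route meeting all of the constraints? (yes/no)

yes

One route that works: (4,2) → (3,2) → (2,2) → (1,2) → (1,3) → (2,3) → (3,3).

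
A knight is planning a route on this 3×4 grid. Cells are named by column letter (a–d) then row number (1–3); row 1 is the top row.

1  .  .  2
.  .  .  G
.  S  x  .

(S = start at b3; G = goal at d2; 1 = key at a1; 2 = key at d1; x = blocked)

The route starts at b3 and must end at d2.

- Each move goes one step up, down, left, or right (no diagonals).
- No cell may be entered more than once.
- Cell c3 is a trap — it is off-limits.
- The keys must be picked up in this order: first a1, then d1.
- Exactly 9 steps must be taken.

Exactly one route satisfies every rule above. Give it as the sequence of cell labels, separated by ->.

b3 -> a3 -> a2 -> a1 -> b1 -> b2 -> c2 -> c1 -> d1 -> d2

The waypoints must appear in the order a1, d1, with no cell reused.
Route from b3: left to a3, 2× up (reaching a1), right to b1, down to b2, right to c2, up to c1, right to d1, down to d2 — 9 moves in all.
Check: order respected (1 at step 3, 2 at step 8); 9 moves as required.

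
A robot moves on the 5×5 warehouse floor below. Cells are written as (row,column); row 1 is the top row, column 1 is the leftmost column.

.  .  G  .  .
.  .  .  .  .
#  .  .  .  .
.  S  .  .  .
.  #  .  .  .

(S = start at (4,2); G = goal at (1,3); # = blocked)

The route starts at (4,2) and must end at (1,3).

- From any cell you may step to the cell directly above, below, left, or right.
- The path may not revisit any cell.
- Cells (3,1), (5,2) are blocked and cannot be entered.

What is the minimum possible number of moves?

The Manhattan distance from (4,2) to (1,3) is |4−1| + |2−3| = 4, so at least 4 moves are needed.
A route of 4 moves achieves this: (4,2) → (3,2) → (2,2) → (1,2) → (1,3).
Since 4 matches the lower bound, it is optimal.

4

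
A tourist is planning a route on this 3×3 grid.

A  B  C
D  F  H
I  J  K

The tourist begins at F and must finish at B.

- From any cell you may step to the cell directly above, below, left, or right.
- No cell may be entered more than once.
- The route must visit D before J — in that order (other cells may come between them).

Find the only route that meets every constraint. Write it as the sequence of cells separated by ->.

The waypoints must appear in the order D, J, with no cell reused.
Route from F: left to D, down to I, 2× right (reaching K), 2× up (reaching C), left to B — 7 moves in all.
Check: order respected (D at step 1, J at step 3).

F -> D -> I -> J -> K -> H -> C -> B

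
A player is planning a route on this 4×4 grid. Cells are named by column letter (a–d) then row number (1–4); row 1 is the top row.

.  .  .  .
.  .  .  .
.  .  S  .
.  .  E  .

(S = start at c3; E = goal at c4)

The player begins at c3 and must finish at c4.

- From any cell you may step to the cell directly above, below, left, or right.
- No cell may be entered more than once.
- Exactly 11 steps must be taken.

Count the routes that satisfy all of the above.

35

Need simple routes of exactly 11 moves from c3 to c4 (Manhattan distance 1, so 5 moves are spent on a detour and 5 undoing it).
Branch systematically from the start, pruning whenever the remaining move budget drops below the Manhattan distance to c4 or differs from it in parity. Grouping the completions by first move — via c2: 8; via b3: 10; via d3: 17 (no valid completion starts via c4) — and summing: 8 + 10 + 17 = 35.
That gives 35 routes.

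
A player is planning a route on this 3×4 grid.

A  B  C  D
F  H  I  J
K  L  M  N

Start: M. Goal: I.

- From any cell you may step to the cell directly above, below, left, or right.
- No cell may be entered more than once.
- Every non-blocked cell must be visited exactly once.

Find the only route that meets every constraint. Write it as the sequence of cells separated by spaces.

Need to visit all 12 open cells exactly once, starting at M and ending at I.
Cell D has only two open neighbours (J and C), so the path must pass straight through it: one of those is the cell it's entered from and the other is where it exits.
Route from M: right to N, 2× up (reaching D), 3× left (reaching A), 2× down (reaching K), right to L, up to H, right to I — 11 moves in all.
Check: all 12 open cells covered.

M N J D C B A F K L H I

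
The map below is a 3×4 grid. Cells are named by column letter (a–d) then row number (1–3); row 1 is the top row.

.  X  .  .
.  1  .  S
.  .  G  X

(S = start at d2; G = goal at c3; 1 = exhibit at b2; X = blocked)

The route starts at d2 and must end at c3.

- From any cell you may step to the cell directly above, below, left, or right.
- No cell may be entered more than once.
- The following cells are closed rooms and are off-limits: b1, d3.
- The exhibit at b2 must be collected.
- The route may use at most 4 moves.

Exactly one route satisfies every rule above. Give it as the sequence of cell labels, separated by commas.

The 4-move cap with required stops at b2 leaves no slack for detours.
Route from d2: 2× left (reaching b2), down to b3, right to c3 — 4 moves in all.
Check: all required cells visited; 4 ≤ 4 moves.

d2, c2, b2, b3, c3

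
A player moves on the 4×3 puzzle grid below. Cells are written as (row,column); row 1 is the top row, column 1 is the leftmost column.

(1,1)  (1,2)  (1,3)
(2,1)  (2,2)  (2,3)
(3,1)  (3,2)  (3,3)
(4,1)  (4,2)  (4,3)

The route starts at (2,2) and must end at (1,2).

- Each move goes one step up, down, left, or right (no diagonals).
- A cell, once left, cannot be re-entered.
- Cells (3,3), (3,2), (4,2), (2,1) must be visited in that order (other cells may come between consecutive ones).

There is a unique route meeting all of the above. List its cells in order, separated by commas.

The waypoints must appear in the order (3,3), (3,2), (4,2), (2,1), with no cell reused.
Route from (2,2): right 1 to (2,3), down 1 to (3,3), left 1 to (3,2), down 1 to (4,2), left 1 to (4,1), up 3 to (1,1), right 1 to (1,2) — 9 moves in all.
Check: order respected ((3,3) at step 2, (3,2) at step 3, (4,2) at step 4, (2,1) at step 7).

(2,2), (2,3), (3,3), (3,2), (4,2), (4,1), (3,1), (2,1), (1,1), (1,2)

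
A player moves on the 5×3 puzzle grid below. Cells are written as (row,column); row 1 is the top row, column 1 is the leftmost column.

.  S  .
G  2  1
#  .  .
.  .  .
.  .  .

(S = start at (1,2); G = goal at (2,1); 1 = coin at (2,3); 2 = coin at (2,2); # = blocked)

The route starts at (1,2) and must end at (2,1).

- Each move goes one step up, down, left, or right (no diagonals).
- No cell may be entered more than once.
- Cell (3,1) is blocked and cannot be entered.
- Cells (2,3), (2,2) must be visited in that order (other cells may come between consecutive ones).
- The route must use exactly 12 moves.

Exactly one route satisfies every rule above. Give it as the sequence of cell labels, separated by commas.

The waypoints must appear in the order (2,3), (2,2), with no cell reused.
Route from (1,2): right 1 to (1,3), down 4 to (5,3), left 2 to (5,1), up 1 to (4,1), right 1 to (4,2), up 2 to (2,2), left 1 to (2,1) — 12 moves in all.
Check: order respected (1 at step 2, 2 at step 11); 12 moves as required.

(1,2), (1,3), (2,3), (3,3), (4,3), (5,3), (5,2), (5,1), (4,1), (4,2), (3,2), (2,2), (2,1)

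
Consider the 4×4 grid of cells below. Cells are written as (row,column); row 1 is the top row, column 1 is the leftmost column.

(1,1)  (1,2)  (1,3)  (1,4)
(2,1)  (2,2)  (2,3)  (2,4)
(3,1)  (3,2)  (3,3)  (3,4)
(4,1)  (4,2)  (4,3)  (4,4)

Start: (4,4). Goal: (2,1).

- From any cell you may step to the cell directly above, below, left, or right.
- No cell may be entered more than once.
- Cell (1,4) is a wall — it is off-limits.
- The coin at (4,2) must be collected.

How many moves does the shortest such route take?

Any route passes through (4,2) somewhere between (4,4) and (2,1). Summing Manhattan distances along the two legs ((4,4) → (4,2) → (2,1)) gives a lower bound of 2 + 3 = 5 moves.
A route of 5 moves achieves this: (4,4) → (4,3) → (4,2) → (3,2) → (2,2) → (2,1).
Since 5 matches the lower bound, it is optimal.

5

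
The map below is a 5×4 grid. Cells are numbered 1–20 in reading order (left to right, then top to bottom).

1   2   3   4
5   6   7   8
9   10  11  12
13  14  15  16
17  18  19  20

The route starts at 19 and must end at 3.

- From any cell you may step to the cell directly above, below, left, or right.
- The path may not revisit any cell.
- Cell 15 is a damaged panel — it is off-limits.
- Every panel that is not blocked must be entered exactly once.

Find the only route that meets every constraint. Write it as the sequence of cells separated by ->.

Need to visit all 19 open cells exactly once, starting at 19 and ending at 3.
Cell 4 has only two open neighbours (8 and 3), so the path must pass straight through it: one of those is the cell it's entered from and the other is where it exits.
Route from 19: right to 20, 2× up (reaching 12), 2× left (reaching 10), 2× down (reaching 18), left to 17, 4× up (reaching 1), right to 2, down to 6, 2× right (reaching 8), up to 4, left to 3 — 18 moves in all.
Check: all 19 open cells covered.

19 -> 20 -> 16 -> 12 -> 11 -> 10 -> 14 -> 18 -> 17 -> 13 -> 9 -> 5 -> 1 -> 2 -> 6 -> 7 -> 8 -> 4 -> 3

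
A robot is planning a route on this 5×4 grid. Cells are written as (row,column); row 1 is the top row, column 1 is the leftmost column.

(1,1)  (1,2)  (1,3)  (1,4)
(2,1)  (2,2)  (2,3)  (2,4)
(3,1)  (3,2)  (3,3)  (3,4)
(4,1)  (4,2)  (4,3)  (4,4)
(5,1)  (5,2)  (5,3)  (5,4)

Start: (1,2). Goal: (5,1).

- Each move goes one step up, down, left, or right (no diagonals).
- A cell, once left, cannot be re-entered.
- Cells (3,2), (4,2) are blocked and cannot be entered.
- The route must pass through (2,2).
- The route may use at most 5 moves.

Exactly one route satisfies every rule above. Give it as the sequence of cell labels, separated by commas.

Any route must reach (2,2) and still end at (5,1) within 5 moves, so the order of the required stops is forced.
Route from (1,2): down 1 to (2,2), left 1 to (2,1), down 3 to (5,1) — 5 moves in all.
Check: all required cells visited; 5 ≤ 5 moves.

(1,2), (2,2), (2,1), (3,1), (4,1), (5,1)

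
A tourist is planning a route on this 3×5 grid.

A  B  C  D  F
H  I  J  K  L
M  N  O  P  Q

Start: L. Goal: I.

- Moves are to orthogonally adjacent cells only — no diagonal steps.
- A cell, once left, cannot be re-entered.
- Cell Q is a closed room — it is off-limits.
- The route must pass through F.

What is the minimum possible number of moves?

5

Any route passes through F somewhere between L and I. Summing Manhattan distances along the two legs (L → F → I) gives a lower bound of 1 + 4 = 5 moves.
A route of 5 moves achieves this: L → F → D → K → J → I.
Since 5 matches the lower bound, it is optimal.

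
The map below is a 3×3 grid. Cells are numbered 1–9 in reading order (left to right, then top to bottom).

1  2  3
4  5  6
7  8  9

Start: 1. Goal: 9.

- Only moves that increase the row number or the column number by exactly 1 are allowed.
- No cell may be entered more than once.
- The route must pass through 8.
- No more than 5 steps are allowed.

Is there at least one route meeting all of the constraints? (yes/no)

One route that works: 1 → 4 → 7 → 8 → 9.

yes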